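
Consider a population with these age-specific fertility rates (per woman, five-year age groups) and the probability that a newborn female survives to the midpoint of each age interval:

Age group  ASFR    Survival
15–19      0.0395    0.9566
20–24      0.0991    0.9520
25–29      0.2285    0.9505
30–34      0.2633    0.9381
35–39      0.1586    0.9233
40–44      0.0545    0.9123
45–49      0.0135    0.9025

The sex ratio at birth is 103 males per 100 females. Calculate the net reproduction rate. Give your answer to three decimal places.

1.982

Proportion female at birth = 100 / (100 + 103) = 0.49261.
Each age group contributes 5 × ASFR × survival:
  15–19: 5 × 0.0395 × 0.9566 = 0.18893
  20–24: 5 × 0.0991 × 0.9520 = 0.47172
  25–29: 5 × 0.2285 × 0.9505 = 1.08595
  30–34: 5 × 0.2633 × 0.9381 = 1.23501
  35–39: 5 × 0.1586 × 0.9233 = 0.73218
  40–44: 5 × 0.0545 × 0.9123 = 0.24860
  45–49: 5 × 0.0135 × 0.9025 = 0.06092
Sum = 4.02331
NRR = 0.49261 × 4.02331 = 1.98192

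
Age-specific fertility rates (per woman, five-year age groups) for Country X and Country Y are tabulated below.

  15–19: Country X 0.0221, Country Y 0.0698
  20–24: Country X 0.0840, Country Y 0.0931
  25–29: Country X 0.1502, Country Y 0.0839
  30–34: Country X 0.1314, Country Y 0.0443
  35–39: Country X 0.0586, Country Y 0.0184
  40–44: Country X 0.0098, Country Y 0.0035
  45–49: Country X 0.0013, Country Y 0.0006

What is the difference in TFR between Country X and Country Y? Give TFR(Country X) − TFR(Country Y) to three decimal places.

Country X:
  Sum of ASFRs = 0.0221 + 0.0840 + 0.1502 + 0.1314 + 0.0586 + 0.0098 + 0.0013 = 0.4574
  TFR = 5 × 0.4574 = 2.287
Country Y:
  Sum of ASFRs = 0.0698 + 0.0931 + 0.0839 + 0.0443 + 0.0184 + 0.0035 + 0.0006 = 0.3136
  TFR = 5 × 0.3136 = 1.568
Difference = 2.287 − 1.568 = 0.719

0.719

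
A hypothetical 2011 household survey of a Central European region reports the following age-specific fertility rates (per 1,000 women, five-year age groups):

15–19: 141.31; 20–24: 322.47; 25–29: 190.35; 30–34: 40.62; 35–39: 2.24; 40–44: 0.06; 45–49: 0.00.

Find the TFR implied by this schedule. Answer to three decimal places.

3.485

Sum of ASFRs = 141.31 + 322.47 + 190.35 + 40.62 + 2.24 + 0.06 + 0.00 = 697.05
TFR = 5 × 697.05 / 1000 = 3.48525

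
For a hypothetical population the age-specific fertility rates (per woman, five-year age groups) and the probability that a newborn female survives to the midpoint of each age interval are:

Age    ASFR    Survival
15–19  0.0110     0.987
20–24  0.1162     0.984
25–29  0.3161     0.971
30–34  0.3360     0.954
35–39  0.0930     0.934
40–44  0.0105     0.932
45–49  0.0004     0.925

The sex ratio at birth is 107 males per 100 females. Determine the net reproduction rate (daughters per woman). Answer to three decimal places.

2.052

Proportion female at birth = 100 / (100 + 107) = 0.48309.
Weighting each age-specific rate by interval width and survival:
  15–19: 5 × 0.0110 × 0.987 = 0.05429
  20–24: 5 × 0.1162 × 0.984 = 0.57170
  25–29: 5 × 0.3161 × 0.971 = 1.53467
  30–34: 5 × 0.3360 × 0.954 = 1.60272
  35–39: 5 × 0.0930 × 0.934 = 0.43431
  40–44: 5 × 0.0105 × 0.932 = 0.04893
  45–49: 5 × 0.0004 × 0.925 = 0.00185
Sum = 4.24847
NRR = 0.48309 × 4.24847 = 2.05239
An NRR exceeding 1 indicates intrinsic growth under these rates.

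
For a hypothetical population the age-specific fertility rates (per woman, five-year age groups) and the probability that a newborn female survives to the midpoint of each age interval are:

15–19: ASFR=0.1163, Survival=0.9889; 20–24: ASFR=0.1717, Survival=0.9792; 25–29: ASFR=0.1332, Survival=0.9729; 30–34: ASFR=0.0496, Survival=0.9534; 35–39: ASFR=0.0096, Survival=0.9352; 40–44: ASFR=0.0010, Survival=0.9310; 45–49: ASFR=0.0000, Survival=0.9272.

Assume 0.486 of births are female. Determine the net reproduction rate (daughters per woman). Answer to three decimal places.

Proportion female at birth = 0.486.
Per-age-group product (5 × ASFR × survival probability):
  15–19: 5 × 0.1163 × 0.9889 = 0.57505
  20–24: 5 × 0.1717 × 0.9792 = 0.84064
  25–29: 5 × 0.1332 × 0.9729 = 0.64795
  30–34: 5 × 0.0496 × 0.9534 = 0.23644
  35–39: 5 × 0.0096 × 0.9352 = 0.04489
  40–44: 5 × 0.0010 × 0.9310 = 0.00466
  45–49: 5 × 0.0000 × 0.9272 = 0.00000
Sum = 2.34963
NRR = 0.486 × 2.34963 = 1.14192
With NRR above 1 the population is above replacement fertility.

1.142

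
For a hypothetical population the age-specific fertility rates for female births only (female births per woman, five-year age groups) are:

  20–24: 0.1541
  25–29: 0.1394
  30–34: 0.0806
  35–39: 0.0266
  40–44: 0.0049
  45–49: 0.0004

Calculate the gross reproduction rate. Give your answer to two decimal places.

2.03

Sum of female ASFRs = 0.1541 + 0.1394 + 0.0806 + 0.0266 + 0.0049 + 0.0004 = 0.4060
GRR = 5 × 0.4060 = 2.03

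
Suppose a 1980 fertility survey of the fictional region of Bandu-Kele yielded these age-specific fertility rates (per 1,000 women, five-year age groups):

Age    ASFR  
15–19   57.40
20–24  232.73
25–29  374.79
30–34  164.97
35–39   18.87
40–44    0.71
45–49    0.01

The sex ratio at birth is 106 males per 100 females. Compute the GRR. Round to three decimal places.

Proportion female at birth = 100 / (100 + 106) = 0.48544.
Sum of ASFRs = 57.40 + 232.73 + 374.79 + 164.97 + 18.87 + 0.71 + 0.01 = 849.48
TFR = 5 × 849.48 / 1000 = 4.2474
GRR = 0.48544 × 4.2474 = 2.06186

2.062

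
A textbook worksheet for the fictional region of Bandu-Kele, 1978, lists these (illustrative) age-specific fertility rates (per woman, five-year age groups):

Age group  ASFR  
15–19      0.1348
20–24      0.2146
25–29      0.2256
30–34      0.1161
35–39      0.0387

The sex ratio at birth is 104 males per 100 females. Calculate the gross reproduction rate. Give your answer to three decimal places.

1.789

Proportion female at birth = 100 / (100 + 104) = 0.49020.
Sum of ASFRs = 0.1348 + 0.2146 + 0.2256 + 0.1161 + 0.0387 = 0.7298
TFR = 5 × 0.7298 = 3.649
GRR = 0.49020 × 3.649 = 1.78874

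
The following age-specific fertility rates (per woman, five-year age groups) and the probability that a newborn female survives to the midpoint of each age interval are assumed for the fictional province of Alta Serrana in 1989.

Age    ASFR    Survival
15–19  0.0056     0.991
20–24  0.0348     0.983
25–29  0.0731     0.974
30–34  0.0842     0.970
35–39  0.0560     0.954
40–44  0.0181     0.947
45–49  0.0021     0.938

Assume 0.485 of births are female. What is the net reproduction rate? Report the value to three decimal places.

Proportion female at birth = 0.485.
Each age group contributes 5 × ASFR × survival:
  15–19: 5 × 0.0056 × 0.991 = 0.02775
  20–24: 5 × 0.0348 × 0.983 = 0.17104
  25–29: 5 × 0.0731 × 0.974 = 0.35600
  30–34: 5 × 0.0842 × 0.970 = 0.40837
  35–39: 5 × 0.0560 × 0.954 = 0.26712
  40–44: 5 × 0.0181 × 0.947 = 0.08570
  45–49: 5 × 0.0021 × 0.938 = 0.00985
Sum = 1.32583
NRR = 0.485 × 1.32583 = 0.64303
With NRR below 1 the population is below replacement fertility.

0.643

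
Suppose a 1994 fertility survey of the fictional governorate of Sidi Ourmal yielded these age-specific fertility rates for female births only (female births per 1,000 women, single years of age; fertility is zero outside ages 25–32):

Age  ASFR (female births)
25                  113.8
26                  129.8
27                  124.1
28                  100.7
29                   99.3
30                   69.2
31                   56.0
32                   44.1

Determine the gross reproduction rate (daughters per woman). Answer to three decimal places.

Sum of female ASFRs = 113.8 + 129.8 + 124.1 + 100.7 + 99.3 + 69.2 + 56.0 + 44.1 = 737.0
GRR = 737.0 / 1000 = 0.737

0.737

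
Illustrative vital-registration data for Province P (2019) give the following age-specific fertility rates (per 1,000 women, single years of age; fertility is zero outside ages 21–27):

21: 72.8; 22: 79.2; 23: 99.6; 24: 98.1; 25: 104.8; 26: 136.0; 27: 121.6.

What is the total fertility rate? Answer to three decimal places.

Sum of ASFRs = 72.8 + 79.2 + 99.6 + 98.1 + 104.8 + 136.0 + 121.6 = 712.1
TFR = 712.1 / 1000 = 0.7121

0.712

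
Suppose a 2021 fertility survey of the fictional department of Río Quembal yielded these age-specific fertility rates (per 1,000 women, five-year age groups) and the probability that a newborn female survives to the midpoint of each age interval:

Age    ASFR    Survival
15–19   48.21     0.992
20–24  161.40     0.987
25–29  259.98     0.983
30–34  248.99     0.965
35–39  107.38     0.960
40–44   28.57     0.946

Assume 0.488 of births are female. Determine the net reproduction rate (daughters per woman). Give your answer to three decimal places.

2.033

Proportion female at birth = 0.488.
Per-age-group product (5 × ASFR × survival probability):
  15–19: 5 × 48.21/1000 × 0.992 = 0.23912
  20–24: 5 × 161.40/1000 × 0.987 = 0.79651
  25–29: 5 × 259.98/1000 × 0.983 = 1.27780
  30–34: 5 × 248.99/1000 × 0.965 = 1.20138
  35–39: 5 × 107.38/1000 × 0.960 = 0.51542
  40–44: 5 × 28.57/1000 × 0.946 = 0.13514
Sum = 4.16537
NRR = 0.488 × 4.16537 = 2.03270
NRR > 1, so each generation more than replaces itself.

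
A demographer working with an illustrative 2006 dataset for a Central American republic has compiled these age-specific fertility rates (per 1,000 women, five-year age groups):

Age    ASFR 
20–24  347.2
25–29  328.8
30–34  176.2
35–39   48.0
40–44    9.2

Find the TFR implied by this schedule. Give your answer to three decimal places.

4.547

Sum of ASFRs = 347.2 + 328.8 + 176.2 + 48.0 + 9.2 = 909.4
TFR = 5 × 909.4 / 1000 = 4.547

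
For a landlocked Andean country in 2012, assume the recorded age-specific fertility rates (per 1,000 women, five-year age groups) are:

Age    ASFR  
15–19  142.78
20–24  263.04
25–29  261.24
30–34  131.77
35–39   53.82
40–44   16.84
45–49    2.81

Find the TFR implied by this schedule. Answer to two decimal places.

4.36

Sum of ASFRs = 142.78 + 263.04 + 261.24 + 131.77 + 53.82 + 16.84 + 2.81 = 872.30
TFR = 5 × 872.30 / 1000 = 4.3615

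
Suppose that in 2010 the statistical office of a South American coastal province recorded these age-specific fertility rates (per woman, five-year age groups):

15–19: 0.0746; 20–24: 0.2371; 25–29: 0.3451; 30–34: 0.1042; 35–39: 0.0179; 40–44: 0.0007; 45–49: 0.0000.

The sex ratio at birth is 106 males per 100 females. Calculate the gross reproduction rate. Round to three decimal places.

Proportion female at birth = 100 / (100 + 106) = 0.48544.
Sum of ASFRs = 0.0746 + 0.2371 + 0.3451 + 0.1042 + 0.0179 + 0.0007 + 0.0000 = 0.7796
TFR = 5 × 0.7796 = 3.898
GRR = 0.48544 × 3.898 = 1.89225

1.892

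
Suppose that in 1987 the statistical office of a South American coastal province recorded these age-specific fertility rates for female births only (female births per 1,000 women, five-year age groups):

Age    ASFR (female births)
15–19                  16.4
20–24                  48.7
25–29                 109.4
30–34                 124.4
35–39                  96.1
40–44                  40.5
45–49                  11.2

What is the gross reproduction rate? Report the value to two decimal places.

2.23

Sum of female ASFRs = 16.4 + 48.7 + 109.4 + 124.4 + 96.1 + 40.5 + 11.2 = 446.7
GRR = 5 × 446.7 / 1000 = 2.2335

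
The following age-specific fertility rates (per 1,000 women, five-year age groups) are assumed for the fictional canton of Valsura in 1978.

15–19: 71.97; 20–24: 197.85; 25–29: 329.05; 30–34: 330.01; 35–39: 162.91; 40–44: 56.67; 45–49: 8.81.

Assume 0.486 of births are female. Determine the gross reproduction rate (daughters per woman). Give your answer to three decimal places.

2.812

Proportion female at birth = 0.486.
Sum of ASFRs = 71.97 + 197.85 + 329.05 + 330.01 + 162.91 + 56.67 + 8.81 = 1157.27
TFR = 5 × 1157.27 / 1000 = 5.78635
GRR = 0.486 × 5.78635 = 2.81217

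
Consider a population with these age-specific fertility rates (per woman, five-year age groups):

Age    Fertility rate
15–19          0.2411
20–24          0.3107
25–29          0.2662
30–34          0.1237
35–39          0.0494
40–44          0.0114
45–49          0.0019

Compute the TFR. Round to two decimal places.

5.02

Sum of ASFRs = 0.2411 + 0.3107 + 0.2662 + 0.1237 + 0.0494 + 0.0114 + 0.0019 = 1.0044
TFR = 5 × 1.0044 = 5.022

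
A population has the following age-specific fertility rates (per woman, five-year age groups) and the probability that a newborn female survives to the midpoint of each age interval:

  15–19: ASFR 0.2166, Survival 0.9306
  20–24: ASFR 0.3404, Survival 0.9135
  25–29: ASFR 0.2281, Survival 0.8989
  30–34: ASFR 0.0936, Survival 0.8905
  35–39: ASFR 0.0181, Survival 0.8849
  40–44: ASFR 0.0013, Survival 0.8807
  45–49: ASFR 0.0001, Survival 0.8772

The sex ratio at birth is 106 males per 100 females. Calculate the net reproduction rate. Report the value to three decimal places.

1.986

Proportion female at birth = 100 / (100 + 106) = 0.48544.
Each age group contributes 5 × ASFR × survival:
  15–19: 5 × 0.2166 × 0.9306 = 1.00784
  20–24: 5 × 0.3404 × 0.9135 = 1.55478
  25–29: 5 × 0.2281 × 0.8989 = 1.02520
  30–34: 5 × 0.0936 × 0.8905 = 0.41675
  35–39: 5 × 0.0181 × 0.8849 = 0.08008
  40–44: 5 × 0.0013 × 0.8807 = 0.00572
  45–49: 5 × 0.0001 × 0.8772 = 0.00044
Sum = 4.09081
NRR = 0.48544 × 4.09081 = 1.98584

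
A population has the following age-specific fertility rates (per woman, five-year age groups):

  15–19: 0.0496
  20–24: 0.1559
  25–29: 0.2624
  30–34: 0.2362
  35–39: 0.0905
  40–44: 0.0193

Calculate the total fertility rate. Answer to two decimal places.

Sum of ASFRs = 0.0496 + 0.1559 + 0.2624 + 0.2362 + 0.0905 + 0.0193 = 0.8139
TFR = 5 × 0.8139 = 4.0695

4.07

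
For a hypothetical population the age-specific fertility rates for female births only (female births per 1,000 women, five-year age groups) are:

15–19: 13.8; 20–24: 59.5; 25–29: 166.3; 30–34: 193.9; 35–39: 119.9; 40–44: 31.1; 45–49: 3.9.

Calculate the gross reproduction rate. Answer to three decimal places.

2.942

Sum of female ASFRs = 13.8 + 59.5 + 166.3 + 193.9 + 119.9 + 31.1 + 3.9 = 588.4
GRR = 5 × 588.4 / 1000 = 2.942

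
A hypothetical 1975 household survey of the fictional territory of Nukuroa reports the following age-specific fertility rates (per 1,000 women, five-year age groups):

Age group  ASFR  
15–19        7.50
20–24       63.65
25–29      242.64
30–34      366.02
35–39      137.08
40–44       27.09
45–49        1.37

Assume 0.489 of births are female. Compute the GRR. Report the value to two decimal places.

Proportion female at birth = 0.489.
Sum of ASFRs = 7.50 + 63.65 + 242.64 + 366.02 + 137.08 + 27.09 + 1.37 = 845.35
TFR = 5 × 845.35 / 1000 = 4.22675
GRR = 0.489 × 4.22675 = 2.06688

2.07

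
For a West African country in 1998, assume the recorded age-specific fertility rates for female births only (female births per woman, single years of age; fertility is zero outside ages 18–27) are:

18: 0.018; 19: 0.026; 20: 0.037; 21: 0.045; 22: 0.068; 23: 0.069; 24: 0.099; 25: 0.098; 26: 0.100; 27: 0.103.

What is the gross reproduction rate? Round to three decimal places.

0.663

Sum of female ASFRs = 0.018 + 0.026 + 0.037 + 0.045 + 0.068 + 0.069 + 0.099 + 0.098 + 0.100 + 0.103 = 0.663
GRR = 0.663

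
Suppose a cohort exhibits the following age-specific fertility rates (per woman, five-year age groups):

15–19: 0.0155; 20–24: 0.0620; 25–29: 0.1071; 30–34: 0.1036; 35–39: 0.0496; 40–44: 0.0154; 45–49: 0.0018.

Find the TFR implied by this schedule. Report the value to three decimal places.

1.775

Sum of ASFRs = 0.0155 + 0.0620 + 0.1071 + 0.1036 + 0.0496 + 0.0154 + 0.0018 = 0.3550
TFR = 5 × 0.3550 = 1.775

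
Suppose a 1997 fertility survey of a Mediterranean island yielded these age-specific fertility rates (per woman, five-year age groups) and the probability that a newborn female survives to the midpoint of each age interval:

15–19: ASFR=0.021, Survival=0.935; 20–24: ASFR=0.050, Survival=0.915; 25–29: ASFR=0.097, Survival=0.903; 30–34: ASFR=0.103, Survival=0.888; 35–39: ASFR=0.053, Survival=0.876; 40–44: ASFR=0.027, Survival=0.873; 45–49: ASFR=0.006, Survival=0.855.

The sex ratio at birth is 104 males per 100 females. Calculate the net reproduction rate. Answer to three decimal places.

0.783

Proportion female at birth = 100 / (100 + 104) = 0.49020.
Weighting each age-specific rate by interval width and survival:
  15–19: 5 × 0.021 × 0.935 = 0.09818
  20–24: 5 × 0.050 × 0.915 = 0.22875
  25–29: 5 × 0.097 × 0.903 = 0.43796
  30–34: 5 × 0.103 × 0.888 = 0.45732
  35–39: 5 × 0.053 × 0.876 = 0.23214
  40–44: 5 × 0.027 × 0.873 = 0.11786
  45–49: 5 × 0.006 × 0.855 = 0.02565
Sum = 1.59786
NRR = 0.49020 × 1.59786 = 0.78327
NRR < 1, so the cohort does not fully replace itself.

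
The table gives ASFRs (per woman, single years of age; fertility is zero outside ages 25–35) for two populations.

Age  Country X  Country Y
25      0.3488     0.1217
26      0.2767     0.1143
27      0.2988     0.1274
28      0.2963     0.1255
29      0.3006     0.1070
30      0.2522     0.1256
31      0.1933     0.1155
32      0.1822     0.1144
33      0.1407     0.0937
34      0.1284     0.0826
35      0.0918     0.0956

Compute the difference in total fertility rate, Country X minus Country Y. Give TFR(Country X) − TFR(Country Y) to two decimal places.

Country X:
  Sum of ASFRs = 0.3488 + 0.2767 + 0.2988 + 0.2963 + 0.3006 + 0.2522 + 0.1933 + 0.1822 + 0.1407 + 0.1284 + 0.0918 = 2.5098
  TFR = 2.5098
Country Y:
  Sum of ASFRs = 0.1217 + 0.1143 + 0.1274 + 0.1255 + 0.1070 + 0.1256 + 0.1155 + 0.1144 + 0.0937 + 0.0826 + 0.0956 = 1.2233
  TFR = 1.2233
Difference = 2.5098 − 1.2233 = 1.2865

1.29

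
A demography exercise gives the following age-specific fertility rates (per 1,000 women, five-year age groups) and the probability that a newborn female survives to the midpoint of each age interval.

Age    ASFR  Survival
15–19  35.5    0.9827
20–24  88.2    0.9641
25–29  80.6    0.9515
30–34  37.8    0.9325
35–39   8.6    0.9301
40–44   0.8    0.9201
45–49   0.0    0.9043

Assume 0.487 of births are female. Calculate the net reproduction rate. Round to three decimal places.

0.586

Proportion female at birth = 0.487.
Survival-weighted fertility by age (5·fₓ·Sₓ):
  15–19: 5 × 35.5/1000 × 0.9827 = 0.17443
  20–24: 5 × 88.2/1000 × 0.9641 = 0.42517
  25–29: 5 × 80.6/1000 × 0.9515 = 0.38345
  30–34: 5 × 37.8/1000 × 0.9325 = 0.17624
  35–39: 5 × 8.6/1000 × 0.9301 = 0.03999
  40–44: 5 × 0.8/1000 × 0.9201 = 0.00368
  45–49: 5 × 0.0/1000 × 0.9043 = 0.00000
Sum = 1.20296
NRR = 0.487 × 1.20296 = 0.58584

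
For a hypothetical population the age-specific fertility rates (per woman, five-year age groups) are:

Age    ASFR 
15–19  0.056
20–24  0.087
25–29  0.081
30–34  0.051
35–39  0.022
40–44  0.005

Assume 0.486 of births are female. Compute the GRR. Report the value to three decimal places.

Proportion female at birth = 0.486.
Sum of ASFRs = 0.056 + 0.087 + 0.081 + 0.051 + 0.022 + 0.005 = 0.302
TFR = 5 × 0.302 = 1.51
GRR = 0.486 × 1.51 = 0.73386

0.734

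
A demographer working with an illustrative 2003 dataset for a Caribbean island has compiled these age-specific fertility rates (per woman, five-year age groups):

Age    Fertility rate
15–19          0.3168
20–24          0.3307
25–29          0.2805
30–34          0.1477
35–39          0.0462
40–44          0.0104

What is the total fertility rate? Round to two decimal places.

5.66

Sum of ASFRs = 0.3168 + 0.3307 + 0.2805 + 0.1477 + 0.0462 + 0.0104 = 1.1323
TFR = 5 × 1.1323 = 5.6615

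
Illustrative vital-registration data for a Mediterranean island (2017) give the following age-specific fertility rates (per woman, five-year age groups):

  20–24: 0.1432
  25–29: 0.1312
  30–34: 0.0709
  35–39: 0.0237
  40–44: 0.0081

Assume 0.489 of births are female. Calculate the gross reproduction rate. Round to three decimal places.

Proportion female at birth = 0.489.
Sum of ASFRs = 0.1432 + 0.1312 + 0.0709 + 0.0237 + 0.0081 = 0.3771
TFR = 5 × 0.3771 = 1.8855
GRR = 0.489 × 1.8855 = 0.92201

0.922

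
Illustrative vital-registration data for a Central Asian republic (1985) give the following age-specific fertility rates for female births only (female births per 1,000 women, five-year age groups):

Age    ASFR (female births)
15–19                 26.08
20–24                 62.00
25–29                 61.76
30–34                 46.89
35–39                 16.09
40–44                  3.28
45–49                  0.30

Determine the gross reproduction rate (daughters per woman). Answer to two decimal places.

1.08

Sum of female ASFRs = 26.08 + 62.00 + 61.76 + 46.89 + 16.09 + 3.28 + 0.30 = 216.40
GRR = 5 × 216.40 / 1000 = 1.082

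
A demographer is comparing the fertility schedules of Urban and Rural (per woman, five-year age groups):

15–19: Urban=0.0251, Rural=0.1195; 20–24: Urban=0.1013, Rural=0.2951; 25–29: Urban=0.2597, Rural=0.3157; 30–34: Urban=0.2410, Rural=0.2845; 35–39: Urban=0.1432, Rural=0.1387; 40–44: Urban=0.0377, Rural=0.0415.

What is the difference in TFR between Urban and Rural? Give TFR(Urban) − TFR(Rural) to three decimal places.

Urban:
  Sum of ASFRs = 0.0251 + 0.1013 + 0.2597 + 0.2410 + 0.1432 + 0.0377 = 0.8080
  TFR = 5 × 0.8080 = 4.04
Rural:
  Sum of ASFRs = 0.1195 + 0.2951 + 0.3157 + 0.2845 + 0.1387 + 0.0415 = 1.1950
  TFR = 5 × 1.1950 = 5.975
Difference = 4.04 − 5.975 = -1.935

-1.935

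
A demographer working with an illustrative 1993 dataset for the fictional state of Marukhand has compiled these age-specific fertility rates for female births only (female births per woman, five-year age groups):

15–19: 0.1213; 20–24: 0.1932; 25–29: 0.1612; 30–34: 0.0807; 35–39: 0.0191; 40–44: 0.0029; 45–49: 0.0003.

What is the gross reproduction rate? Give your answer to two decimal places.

2.89

Sum of female ASFRs = 0.1213 + 0.1932 + 0.1612 + 0.0807 + 0.0191 + 0.0029 + 0.0003 = 0.5787
GRR = 5 × 0.5787 = 2.8935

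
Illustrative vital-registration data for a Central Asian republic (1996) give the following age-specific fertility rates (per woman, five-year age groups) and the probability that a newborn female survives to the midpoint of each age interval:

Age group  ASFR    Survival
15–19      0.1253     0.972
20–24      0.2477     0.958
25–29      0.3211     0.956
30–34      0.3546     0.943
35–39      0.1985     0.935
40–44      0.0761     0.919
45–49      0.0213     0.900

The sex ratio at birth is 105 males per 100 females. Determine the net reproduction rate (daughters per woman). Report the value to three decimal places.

Proportion female at birth = 100 / (100 + 105) = 0.48780.
Weighting each age-specific rate by interval width and survival:
  15–19: 5 × 0.1253 × 0.972 = 0.60896
  20–24: 5 × 0.2477 × 0.958 = 1.18648
  25–29: 5 × 0.3211 × 0.956 = 1.53486
  30–34: 5 × 0.3546 × 0.943 = 1.67194
  35–39: 5 × 0.1985 × 0.935 = 0.92799
  40–44: 5 × 0.0761 × 0.919 = 0.34968
  45–49: 5 × 0.0213 × 0.900 = 0.09585
Sum = 6.37576
NRR = 0.48780 × 6.37576 = 3.11010
An NRR exceeding 1 indicates intrinsic growth under these rates.

3.110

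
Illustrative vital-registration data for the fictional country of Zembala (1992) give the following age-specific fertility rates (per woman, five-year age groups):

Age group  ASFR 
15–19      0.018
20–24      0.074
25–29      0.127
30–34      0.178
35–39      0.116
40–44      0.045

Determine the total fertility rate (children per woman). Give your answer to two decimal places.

Sum of ASFRs = 0.018 + 0.074 + 0.127 + 0.178 + 0.116 + 0.045 = 0.558
TFR = 5 × 0.558 = 2.79

2.79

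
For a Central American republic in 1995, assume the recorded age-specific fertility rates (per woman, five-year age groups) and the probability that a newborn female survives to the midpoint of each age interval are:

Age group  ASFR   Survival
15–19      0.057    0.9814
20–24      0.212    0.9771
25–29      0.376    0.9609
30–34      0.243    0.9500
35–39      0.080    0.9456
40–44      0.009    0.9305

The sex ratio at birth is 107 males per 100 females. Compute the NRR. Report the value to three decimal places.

2.269

Proportion female at birth = 100 / (100 + 107) = 0.48309.
Each age group contributes 5 × ASFR × survival:
  15–19: 5 × 0.057 × 0.9814 = 0.27970
  20–24: 5 × 0.212 × 0.9771 = 1.03573
  25–29: 5 × 0.376 × 0.9609 = 1.80649
  30–34: 5 × 0.243 × 0.9500 = 1.15425
  35–39: 5 × 0.080 × 0.9456 = 0.37824
  40–44: 5 × 0.009 × 0.9305 = 0.04187
Sum = 4.69628
NRR = 0.48309 × 4.69628 = 2.26873
An NRR exceeding 1 indicates intrinsic growth under these rates.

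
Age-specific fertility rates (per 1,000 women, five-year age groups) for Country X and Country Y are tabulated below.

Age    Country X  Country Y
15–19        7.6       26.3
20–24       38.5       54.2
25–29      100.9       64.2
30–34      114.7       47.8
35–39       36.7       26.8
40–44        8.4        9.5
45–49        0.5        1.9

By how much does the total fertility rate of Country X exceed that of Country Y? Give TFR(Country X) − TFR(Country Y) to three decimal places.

0.383

Country X:
  Sum of ASFRs = 7.6 + 38.5 + 100.9 + 114.7 + 36.7 + 8.4 + 0.5 = 307.3
  TFR = 5 × 307.3 / 1000 = 1.5365
Country Y:
  Sum of ASFRs = 26.3 + 54.2 + 64.2 + 47.8 + 26.8 + 9.5 + 1.9 = 230.7
  TFR = 5 × 230.7 / 1000 = 1.1535
Difference = 1.5365 − 1.1535 = 0.383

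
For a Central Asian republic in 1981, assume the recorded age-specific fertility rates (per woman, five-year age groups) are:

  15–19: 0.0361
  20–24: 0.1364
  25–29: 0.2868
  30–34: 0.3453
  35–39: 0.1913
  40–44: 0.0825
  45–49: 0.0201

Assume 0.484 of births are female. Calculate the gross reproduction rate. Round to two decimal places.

Proportion female at birth = 0.484.
Sum of ASFRs = 0.0361 + 0.1364 + 0.2868 + 0.3453 + 0.1913 + 0.0825 + 0.0201 = 1.0985
TFR = 5 × 1.0985 = 5.4925
GRR = 0.484 × 5.4925 = 2.65837

2.66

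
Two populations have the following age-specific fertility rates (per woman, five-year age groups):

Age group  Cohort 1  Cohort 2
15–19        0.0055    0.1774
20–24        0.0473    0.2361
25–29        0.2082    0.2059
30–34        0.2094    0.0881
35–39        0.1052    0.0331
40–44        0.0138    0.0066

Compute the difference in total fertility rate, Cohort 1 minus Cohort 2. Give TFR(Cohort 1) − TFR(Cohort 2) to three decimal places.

Cohort 1:
  Sum of ASFRs = 0.0055 + 0.0473 + 0.2082 + 0.2094 + 0.1052 + 0.0138 = 0.5894
  TFR = 5 × 0.5894 = 2.947
Cohort 2:
  Sum of ASFRs = 0.1774 + 0.2361 + 0.2059 + 0.0881 + 0.0331 + 0.0066 = 0.7472
  TFR = 5 × 0.7472 = 3.736
Difference = 2.947 − 3.736 = -0.789

-0.789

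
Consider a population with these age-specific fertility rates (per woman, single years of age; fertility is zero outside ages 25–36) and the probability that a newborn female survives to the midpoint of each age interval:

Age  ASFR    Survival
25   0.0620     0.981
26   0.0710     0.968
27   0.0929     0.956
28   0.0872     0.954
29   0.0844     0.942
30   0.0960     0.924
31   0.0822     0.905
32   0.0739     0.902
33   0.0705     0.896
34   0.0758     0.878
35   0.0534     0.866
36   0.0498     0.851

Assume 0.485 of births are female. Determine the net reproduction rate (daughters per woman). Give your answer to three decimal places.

Proportion female at birth = 0.485.
Weighting each age-specific rate by interval width and survival:
  25: 1 × 0.0620 × 0.981 = 0.06082
  26: 1 × 0.0710 × 0.968 = 0.06873
  27: 1 × 0.0929 × 0.956 = 0.08881
  28: 1 × 0.0872 × 0.954 = 0.08319
  29: 1 × 0.0844 × 0.942 = 0.07950
  30: 1 × 0.0960 × 0.924 = 0.08870
  31: 1 × 0.0822 × 0.905 = 0.07439
  32: 1 × 0.0739 × 0.902 = 0.06666
  33: 1 × 0.0705 × 0.896 = 0.06317
  34: 1 × 0.0758 × 0.878 = 0.06655
  35: 1 × 0.0534 × 0.866 = 0.04624
  36: 1 × 0.0498 × 0.851 = 0.04238
Sum = 0.82914
NRR = 0.485 × 0.82914 = 0.40213

0.402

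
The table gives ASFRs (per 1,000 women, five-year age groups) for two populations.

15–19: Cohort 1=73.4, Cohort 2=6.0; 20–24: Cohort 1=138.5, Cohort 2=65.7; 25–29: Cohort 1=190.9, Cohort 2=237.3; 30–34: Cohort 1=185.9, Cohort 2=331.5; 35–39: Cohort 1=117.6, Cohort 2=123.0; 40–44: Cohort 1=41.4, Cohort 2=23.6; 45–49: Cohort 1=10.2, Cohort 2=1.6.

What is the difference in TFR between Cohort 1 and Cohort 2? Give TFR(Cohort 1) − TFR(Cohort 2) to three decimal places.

Cohort 1:
  Sum of ASFRs = 73.4 + 138.5 + 190.9 + 185.9 + 117.6 + 41.4 + 10.2 = 757.9
  TFR = 5 × 757.9 / 1000 = 3.7895
Cohort 2:
  Sum of ASFRs = 6.0 + 65.7 + 237.3 + 331.5 + 123.0 + 23.6 + 1.6 = 788.7
  TFR = 5 × 788.7 / 1000 = 3.9435
Difference = 3.7895 − 3.9435 = -0.154

-0.154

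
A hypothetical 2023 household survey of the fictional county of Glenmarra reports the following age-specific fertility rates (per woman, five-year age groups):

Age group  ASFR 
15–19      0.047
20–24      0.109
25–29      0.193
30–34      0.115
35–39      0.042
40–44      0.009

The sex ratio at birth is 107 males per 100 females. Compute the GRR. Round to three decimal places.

Proportion female at birth = 100 / (100 + 107) = 0.48309.
Sum of ASFRs = 0.047 + 0.109 + 0.193 + 0.115 + 0.042 + 0.009 = 0.515
TFR = 5 × 0.515 = 2.575
GRR = 0.48309 × 2.575 = 1.24396

1.244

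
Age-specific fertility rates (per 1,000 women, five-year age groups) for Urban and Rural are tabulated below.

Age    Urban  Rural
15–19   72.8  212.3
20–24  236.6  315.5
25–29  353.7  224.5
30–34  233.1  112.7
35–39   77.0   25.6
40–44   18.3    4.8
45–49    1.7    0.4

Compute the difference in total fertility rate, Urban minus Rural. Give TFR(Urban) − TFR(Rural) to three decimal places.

Urban:
  Sum of ASFRs = 72.8 + 236.6 + 353.7 + 233.1 + 77.0 + 18.3 + 1.7 = 993.2
  TFR = 5 × 993.2 / 1000 = 4.966
Rural:
  Sum of ASFRs = 212.3 + 315.5 + 224.5 + 112.7 + 25.6 + 4.8 + 0.4 = 895.8
  TFR = 5 × 895.8 / 1000 = 4.479
Difference = 4.966 − 4.479 = 0.487

0.487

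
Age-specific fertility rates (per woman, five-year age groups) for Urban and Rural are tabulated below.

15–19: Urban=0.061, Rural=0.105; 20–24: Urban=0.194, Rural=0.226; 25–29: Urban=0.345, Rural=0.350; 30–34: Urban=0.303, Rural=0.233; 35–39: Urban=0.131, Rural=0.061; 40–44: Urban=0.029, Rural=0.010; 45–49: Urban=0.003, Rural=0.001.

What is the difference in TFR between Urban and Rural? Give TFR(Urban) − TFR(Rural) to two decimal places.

Urban:
  Sum of ASFRs = 0.061 + 0.194 + 0.345 + 0.303 + 0.131 + 0.029 + 0.003 = 1.066
  TFR = 5 × 1.066 = 5.33
Rural:
  Sum of ASFRs = 0.105 + 0.226 + 0.350 + 0.233 + 0.061 + 0.010 + 0.001 = 0.986
  TFR = 5 × 0.986 = 4.93
Difference = 5.33 − 4.93 = 0.4

0.40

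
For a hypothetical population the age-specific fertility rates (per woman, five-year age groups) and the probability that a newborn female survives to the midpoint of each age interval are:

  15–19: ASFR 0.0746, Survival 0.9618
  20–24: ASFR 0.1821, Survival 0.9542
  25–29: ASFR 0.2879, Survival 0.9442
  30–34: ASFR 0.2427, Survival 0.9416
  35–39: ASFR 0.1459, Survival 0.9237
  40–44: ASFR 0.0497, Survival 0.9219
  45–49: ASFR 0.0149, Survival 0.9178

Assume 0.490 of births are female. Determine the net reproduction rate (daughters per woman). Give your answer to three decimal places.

2.303

Proportion female at birth = 0.490.
Survival-weighted fertility by age (5·fₓ·Sₓ):
  15–19: 5 × 0.0746 × 0.9618 = 0.35875
  20–24: 5 × 0.1821 × 0.9542 = 0.86880
  25–29: 5 × 0.2879 × 0.9442 = 1.35918
  30–34: 5 × 0.2427 × 0.9416 = 1.14263
  35–39: 5 × 0.1459 × 0.9237 = 0.67384
  40–44: 5 × 0.0497 × 0.9219 = 0.22909
  45–49: 5 × 0.0149 × 0.9178 = 0.06838
Sum = 4.70067
NRR = 0.490 × 4.70067 = 2.30333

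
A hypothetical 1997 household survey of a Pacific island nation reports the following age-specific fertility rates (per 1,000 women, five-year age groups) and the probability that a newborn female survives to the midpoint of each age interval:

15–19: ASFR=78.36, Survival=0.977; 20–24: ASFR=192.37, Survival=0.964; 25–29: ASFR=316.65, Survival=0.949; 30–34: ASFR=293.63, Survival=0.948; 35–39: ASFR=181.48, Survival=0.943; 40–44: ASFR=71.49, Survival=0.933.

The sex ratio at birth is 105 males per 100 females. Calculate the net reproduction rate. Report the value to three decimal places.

Proportion female at birth = 100 / (100 + 105) = 0.48780.
Per-age-group product (5 × ASFR × survival probability):
  15–19: 5 × 78.36/1000 × 0.977 = 0.38279
  20–24: 5 × 192.37/1000 × 0.964 = 0.92722
  25–29: 5 × 316.65/1000 × 0.949 = 1.50250
  30–34: 5 × 293.63/1000 × 0.948 = 1.39181
  35–39: 5 × 181.48/1000 × 0.943 = 0.85568
  40–44: 5 × 71.49/1000 × 0.933 = 0.33350
Sum = 5.39350
NRR = 0.48780 × 5.39350 = 2.63095

2.631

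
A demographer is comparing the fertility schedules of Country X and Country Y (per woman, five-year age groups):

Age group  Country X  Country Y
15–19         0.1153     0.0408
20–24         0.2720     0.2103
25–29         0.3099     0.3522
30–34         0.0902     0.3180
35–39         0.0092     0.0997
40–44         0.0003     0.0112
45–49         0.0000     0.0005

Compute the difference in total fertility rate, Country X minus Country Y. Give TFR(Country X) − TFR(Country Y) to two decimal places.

-1.18

Country X:
  Sum of ASFRs = 0.1153 + 0.2720 + 0.3099 + 0.0902 + 0.0092 + 0.0003 + 0.0000 = 0.7969
  TFR = 5 × 0.7969 = 3.9845
Country Y:
  Sum of ASFRs = 0.0408 + 0.2103 + 0.3522 + 0.3180 + 0.0997 + 0.0112 + 0.0005 = 1.0327
  TFR = 5 × 1.0327 = 5.1635
Difference = 3.9845 − 5.1635 = -1.179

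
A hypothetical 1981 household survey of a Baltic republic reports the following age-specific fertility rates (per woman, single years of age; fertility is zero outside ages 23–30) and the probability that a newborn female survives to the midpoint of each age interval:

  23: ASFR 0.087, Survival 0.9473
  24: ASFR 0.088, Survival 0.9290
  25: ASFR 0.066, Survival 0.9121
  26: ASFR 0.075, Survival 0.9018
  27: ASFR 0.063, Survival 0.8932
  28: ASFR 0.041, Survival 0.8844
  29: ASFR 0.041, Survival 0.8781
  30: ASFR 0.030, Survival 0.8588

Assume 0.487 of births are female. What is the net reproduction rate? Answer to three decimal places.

Proportion female at birth = 0.487.
Survival-weighted fertility by age (1·fₓ·Sₓ):
  23: 1 × 0.087 × 0.9473 = 0.08242
  24: 1 × 0.088 × 0.9290 = 0.08175
  25: 1 × 0.066 × 0.9121 = 0.06020
  26: 1 × 0.075 × 0.9018 = 0.06764
  27: 1 × 0.063 × 0.8932 = 0.05627
  28: 1 × 0.041 × 0.8844 = 0.03626
  29: 1 × 0.041 × 0.8781 = 0.03600
  30: 1 × 0.030 × 0.8588 = 0.02576
Sum = 0.44630
NRR = 0.487 × 0.44630 = 0.21735
NRR < 1, so the cohort does not fully replace itself.

0.217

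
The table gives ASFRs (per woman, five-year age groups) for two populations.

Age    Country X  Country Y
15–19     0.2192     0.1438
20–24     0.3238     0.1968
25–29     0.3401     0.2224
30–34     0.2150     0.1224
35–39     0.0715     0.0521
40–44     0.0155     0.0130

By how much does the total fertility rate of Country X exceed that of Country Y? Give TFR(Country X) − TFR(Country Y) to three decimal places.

Country X:
  Sum of ASFRs = 0.2192 + 0.3238 + 0.3401 + 0.2150 + 0.0715 + 0.0155 = 1.1851
  TFR = 5 × 1.1851 = 5.9255
Country Y:
  Sum of ASFRs = 0.1438 + 0.1968 + 0.2224 + 0.1224 + 0.0521 + 0.0130 = 0.7505
  TFR = 5 × 0.7505 = 3.7525
Difference = 5.9255 − 3.7525 = 2.173

2.173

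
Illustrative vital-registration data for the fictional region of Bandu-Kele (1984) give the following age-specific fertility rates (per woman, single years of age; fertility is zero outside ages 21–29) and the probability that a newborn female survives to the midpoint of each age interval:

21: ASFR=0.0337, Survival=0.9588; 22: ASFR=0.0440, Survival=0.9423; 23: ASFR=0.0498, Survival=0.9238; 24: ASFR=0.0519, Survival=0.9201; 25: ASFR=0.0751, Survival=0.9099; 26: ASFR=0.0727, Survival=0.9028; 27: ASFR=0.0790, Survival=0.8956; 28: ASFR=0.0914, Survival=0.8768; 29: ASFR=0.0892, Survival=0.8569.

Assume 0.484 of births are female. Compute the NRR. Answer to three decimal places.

0.256

Proportion female at birth = 0.484.
Per-age-group product (1 × ASFR × survival probability):
  21: 1 × 0.0337 × 0.9588 = 0.03231
  22: 1 × 0.0440 × 0.9423 = 0.04146
  23: 1 × 0.0498 × 0.9238 = 0.04601
  24: 1 × 0.0519 × 0.9201 = 0.04775
  25: 1 × 0.0751 × 0.9099 = 0.06833
  26: 1 × 0.0727 × 0.9028 = 0.06563
  27: 1 × 0.0790 × 0.8956 = 0.07075
  28: 1 × 0.0914 × 0.8768 = 0.08014
  29: 1 × 0.0892 × 0.8569 = 0.07644
Sum = 0.52882
NRR = 0.484 × 0.52882 = 0.25595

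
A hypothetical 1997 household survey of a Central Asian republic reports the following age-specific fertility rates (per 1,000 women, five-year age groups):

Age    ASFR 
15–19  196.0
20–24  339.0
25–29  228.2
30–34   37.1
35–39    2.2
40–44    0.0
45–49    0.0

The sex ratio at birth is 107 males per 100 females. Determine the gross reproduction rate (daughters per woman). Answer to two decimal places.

1.94

Proportion female at birth = 100 / (100 + 107) = 0.48309.
Sum of ASFRs = 196.0 + 339.0 + 228.2 + 37.1 + 2.2 + 0.0 + 0.0 = 802.5
TFR = 5 × 802.5 / 1000 = 4.0125
GRR = 0.48309 × 4.0125 = 1.93840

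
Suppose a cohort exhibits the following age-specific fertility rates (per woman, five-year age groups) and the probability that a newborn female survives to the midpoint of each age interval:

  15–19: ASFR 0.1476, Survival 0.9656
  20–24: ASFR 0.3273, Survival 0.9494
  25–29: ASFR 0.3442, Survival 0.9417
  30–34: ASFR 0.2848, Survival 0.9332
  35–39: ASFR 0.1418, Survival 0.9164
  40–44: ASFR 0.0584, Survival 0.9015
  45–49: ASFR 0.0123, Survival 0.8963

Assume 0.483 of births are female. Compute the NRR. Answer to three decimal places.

Proportion female at birth = 0.483.
Per-age-group product (5 × ASFR × survival probability):
  15–19: 5 × 0.1476 × 0.9656 = 0.71261
  20–24: 5 × 0.3273 × 0.9494 = 1.55369
  25–29: 5 × 0.3442 × 0.9417 = 1.62067
  30–34: 5 × 0.2848 × 0.9332 = 1.32888
  35–39: 5 × 0.1418 × 0.9164 = 0.64973
  40–44: 5 × 0.0584 × 0.9015 = 0.26324
  45–49: 5 × 0.0123 × 0.8963 = 0.05512
Sum = 6.18394
NRR = 0.483 × 6.18394 = 2.98684

2.987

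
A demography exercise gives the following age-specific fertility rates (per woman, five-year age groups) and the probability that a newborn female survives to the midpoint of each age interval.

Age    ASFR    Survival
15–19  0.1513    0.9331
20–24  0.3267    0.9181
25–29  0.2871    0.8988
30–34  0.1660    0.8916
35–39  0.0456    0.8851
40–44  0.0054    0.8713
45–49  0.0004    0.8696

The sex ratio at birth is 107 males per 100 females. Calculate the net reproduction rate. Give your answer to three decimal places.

Proportion female at birth = 100 / (100 + 107) = 0.48309.
Weighting each age-specific rate by interval width and survival:
  15–19: 5 × 0.1513 × 0.9331 = 0.70589
  20–24: 5 × 0.3267 × 0.9181 = 1.49972
  25–29: 5 × 0.2871 × 0.8988 = 1.29023
  30–34: 5 × 0.1660 × 0.8916 = 0.74003
  35–39: 5 × 0.0456 × 0.8851 = 0.20180
  40–44: 5 × 0.0054 × 0.8713 = 0.02353
  45–49: 5 × 0.0004 × 0.8696 = 0.00174
Sum = 4.46294
NRR = 0.48309 × 4.46294 = 2.15600

2.156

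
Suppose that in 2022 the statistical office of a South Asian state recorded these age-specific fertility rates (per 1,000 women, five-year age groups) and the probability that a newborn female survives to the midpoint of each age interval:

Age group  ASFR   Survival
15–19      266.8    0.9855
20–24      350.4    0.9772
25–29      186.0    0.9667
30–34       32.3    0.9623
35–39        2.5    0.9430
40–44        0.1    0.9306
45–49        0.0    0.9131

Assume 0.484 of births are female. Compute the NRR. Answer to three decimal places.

1.981

Proportion female at birth = 0.484.
Per-age-group product (5 × ASFR × survival probability):
  15–19: 5 × 266.8/1000 × 0.9855 = 1.31466
  20–24: 5 × 350.4/1000 × 0.9772 = 1.71205
  25–29: 5 × 186.0/1000 × 0.9667 = 0.89903
  30–34: 5 × 32.3/1000 × 0.9623 = 0.15541
  35–39: 5 × 2.5/1000 × 0.9430 = 0.01179
  40–44: 5 × 0.1/1000 × 0.9306 = 0.00047
  45–49: 5 × 0.0/1000 × 0.9131 = 0.00000
Sum = 4.09341
NRR = 0.484 × 4.09341 = 1.98121
NRR > 1, so each generation more than replaces itself.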